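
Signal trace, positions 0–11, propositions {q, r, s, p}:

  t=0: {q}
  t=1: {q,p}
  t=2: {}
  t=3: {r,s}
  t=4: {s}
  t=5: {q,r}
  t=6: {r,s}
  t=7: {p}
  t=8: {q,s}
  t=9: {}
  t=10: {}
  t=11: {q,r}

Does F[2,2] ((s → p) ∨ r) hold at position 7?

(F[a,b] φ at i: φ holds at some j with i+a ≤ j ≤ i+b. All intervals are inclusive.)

Check ((s → p) ∨ r) at each j in [9,9]:
  j=9: true
Found at j=9 → formula holds.

True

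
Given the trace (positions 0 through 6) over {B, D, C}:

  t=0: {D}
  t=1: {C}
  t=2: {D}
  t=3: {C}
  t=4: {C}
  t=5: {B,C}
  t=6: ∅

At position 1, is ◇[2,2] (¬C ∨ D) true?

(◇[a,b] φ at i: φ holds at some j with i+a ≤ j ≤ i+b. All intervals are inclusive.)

False

Check (¬C ∨ D) at each j in [3,3]:
  j=3: false
No position in the window satisfies it → formula fails.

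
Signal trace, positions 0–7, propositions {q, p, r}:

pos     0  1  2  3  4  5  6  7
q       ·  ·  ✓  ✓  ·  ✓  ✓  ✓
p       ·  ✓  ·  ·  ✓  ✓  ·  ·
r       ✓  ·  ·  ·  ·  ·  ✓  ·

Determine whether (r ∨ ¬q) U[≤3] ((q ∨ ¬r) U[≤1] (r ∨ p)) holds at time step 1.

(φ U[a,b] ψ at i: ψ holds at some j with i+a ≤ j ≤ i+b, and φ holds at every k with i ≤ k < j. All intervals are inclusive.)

Need some j in [1,4] with ((q ∨ ¬r) U[≤1] (r ∨ p)), and (r ∨ ¬q) at every k in [1,j-1].
  j=1: ((q ∨ ¬r) U[≤1] (r ∨ p)) holds; no prefix to check → satisfied.

Holds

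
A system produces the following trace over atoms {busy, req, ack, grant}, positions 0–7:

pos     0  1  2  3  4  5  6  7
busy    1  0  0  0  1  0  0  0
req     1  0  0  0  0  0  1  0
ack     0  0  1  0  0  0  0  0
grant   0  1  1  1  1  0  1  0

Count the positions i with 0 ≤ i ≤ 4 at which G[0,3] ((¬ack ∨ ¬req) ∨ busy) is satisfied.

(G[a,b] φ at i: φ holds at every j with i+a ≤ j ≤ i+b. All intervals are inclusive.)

Evaluate at each i in [0,4]:
  i=0: ✓ (all of [0,3])
  i=1: ✓ (all of [1,4])
  i=2: ✓ (all of [2,5])
  i=3: ✓ (all of [3,6])
  i=4: ✓ (all of [4,7])
Positions where it holds: {0, 1, 2, 3, 4} → 5.

5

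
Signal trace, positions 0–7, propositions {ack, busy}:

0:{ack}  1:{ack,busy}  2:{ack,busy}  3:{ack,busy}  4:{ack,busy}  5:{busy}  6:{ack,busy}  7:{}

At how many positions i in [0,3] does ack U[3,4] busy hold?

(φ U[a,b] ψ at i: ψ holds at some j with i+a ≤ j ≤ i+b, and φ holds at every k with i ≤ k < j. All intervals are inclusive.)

Evaluate at each i in [0,3]:
  i=0: ✓ (rhs at j=3; lhs holds on [0,2])
  i=1: ✓ (rhs at j=4; lhs holds on [1,3])
  i=2: ✓ (rhs at j=5; lhs holds on [2,4])
  i=3: ✗ (lhs fails at k=5 before rhs at j=6)
Positions where it holds: {0, 1, 2} → 3.

3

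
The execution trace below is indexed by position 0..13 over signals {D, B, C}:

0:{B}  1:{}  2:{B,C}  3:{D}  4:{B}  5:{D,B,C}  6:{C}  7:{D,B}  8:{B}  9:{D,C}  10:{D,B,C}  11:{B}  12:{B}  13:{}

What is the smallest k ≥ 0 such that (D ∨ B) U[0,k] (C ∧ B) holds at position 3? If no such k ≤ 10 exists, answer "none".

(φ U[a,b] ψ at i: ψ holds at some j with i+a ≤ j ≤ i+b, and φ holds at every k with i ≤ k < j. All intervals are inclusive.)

2

Need earliest j ≥ 3 with (C ∧ B), and (D ∨ B) at every k in [3,j-1].
  j=3: rhs fails.
  j=4: rhs fails.
  j=5: rhs holds; lhs holds on [3,4]. k = 2.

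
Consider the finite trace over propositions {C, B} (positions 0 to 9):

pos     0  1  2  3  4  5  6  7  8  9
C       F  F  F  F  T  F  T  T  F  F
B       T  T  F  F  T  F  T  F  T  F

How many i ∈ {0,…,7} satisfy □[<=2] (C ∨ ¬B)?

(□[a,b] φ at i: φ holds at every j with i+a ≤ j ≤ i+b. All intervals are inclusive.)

Evaluate at each i in [0,7]:
  i=0: ✗ (fails at j=0)
  i=1: ✗ (fails at j=1)
  i=2: ✓ (all of [2,4])
  i=3: ✓ (all of [3,5])
  i=4: ✓ (all of [4,6])
  i=5: ✓ (all of [5,7])
  i=6: ✗ (fails at j=8)
  i=7: ✗ (fails at j=8)
Positions where it holds: {2, 3, 4, 5} → 4.

4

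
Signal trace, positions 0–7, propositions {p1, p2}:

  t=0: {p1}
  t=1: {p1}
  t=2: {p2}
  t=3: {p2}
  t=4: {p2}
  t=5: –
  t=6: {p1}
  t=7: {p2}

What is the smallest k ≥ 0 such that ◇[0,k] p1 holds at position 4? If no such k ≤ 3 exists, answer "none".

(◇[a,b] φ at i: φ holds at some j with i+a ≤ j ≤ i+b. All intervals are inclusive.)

Scan j = 4,5,… for p1:
  j=4: fails
  j=5: fails
  j=6: holds
First hit at j=6, so smallest k = 6-4 = 2.

2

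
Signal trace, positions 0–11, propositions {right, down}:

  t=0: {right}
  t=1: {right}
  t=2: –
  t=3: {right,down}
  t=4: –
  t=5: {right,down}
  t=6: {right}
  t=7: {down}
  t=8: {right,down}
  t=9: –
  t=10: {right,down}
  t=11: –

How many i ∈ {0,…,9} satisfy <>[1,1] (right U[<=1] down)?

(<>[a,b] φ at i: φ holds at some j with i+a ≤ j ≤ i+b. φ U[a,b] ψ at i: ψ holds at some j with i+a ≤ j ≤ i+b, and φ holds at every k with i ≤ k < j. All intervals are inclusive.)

Evaluate at each i in [0,9]:
  i=0: ✗ (none in [1,1])
  i=1: ✗ (none in [2,2])
  i=2: ✓ (witness j=3)
  i=3: ✗ (none in [4,4])
  i=4: ✓ (witness j=5)
  i=5: ✓ (witness j=6)
  i=6: ✓ (witness j=7)
  i=7: ✓ (witness j=8)
  i=8: ✗ (none in [9,9])
  i=9: ✓ (witness j=10)
Positions where it holds: {2, 4, 5, 6, 7, 9} → 6.

6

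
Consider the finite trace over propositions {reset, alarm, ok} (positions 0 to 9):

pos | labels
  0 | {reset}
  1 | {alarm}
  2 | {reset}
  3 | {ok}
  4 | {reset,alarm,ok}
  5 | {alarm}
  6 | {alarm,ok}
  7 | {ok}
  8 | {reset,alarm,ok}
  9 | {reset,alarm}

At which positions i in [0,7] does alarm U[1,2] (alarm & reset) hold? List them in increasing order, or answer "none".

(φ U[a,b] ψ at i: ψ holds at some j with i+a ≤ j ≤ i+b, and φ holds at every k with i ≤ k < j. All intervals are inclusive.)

Evaluate at each i in [0,7]:
  i=0: ✗ (no rhs in [1,2])
  i=1: ✗ (no rhs in [2,3])
  i=2: ✗ (lhs fails at k=2 before rhs at j=4)
  i=3: ✗ (lhs fails at k=3 before rhs at j=4)
  i=4: ✗ (no rhs in [5,6])
  i=5: ✗ (no rhs in [6,7])
  i=6: ✗ (lhs fails at k=7 before rhs at j=8)
  i=7: ✗ (lhs fails at k=7 before rhs at j=8)

none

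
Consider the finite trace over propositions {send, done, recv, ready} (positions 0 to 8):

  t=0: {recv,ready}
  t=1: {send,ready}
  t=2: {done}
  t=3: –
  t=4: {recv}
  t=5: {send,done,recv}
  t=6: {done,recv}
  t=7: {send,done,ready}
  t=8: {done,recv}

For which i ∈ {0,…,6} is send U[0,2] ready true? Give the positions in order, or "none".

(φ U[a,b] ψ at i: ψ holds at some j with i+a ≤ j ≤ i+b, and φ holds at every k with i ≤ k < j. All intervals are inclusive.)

0, 1

Evaluate at each i in [0,6]:
  i=0: ✓ (rhs at j=0)
  i=1: ✓ (rhs at j=1)
  i=2: ✗ (no rhs in [2,4])
  i=3: ✗ (no rhs in [3,5])
  i=4: ✗ (no rhs in [4,6])
  i=5: ✗ (lhs fails at k=6 before rhs at j=7)
  i=6: ✗ (lhs fails at k=6 before rhs at j=7)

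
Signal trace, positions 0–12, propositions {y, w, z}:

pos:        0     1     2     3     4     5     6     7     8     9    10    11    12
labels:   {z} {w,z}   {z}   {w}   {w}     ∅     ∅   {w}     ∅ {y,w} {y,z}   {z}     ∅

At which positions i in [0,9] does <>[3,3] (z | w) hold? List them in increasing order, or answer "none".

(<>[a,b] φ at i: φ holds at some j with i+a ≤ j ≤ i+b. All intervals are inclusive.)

Evaluate at each i in [0,9]:
  i=0: ✓ (witness j=3)
  i=1: ✓ (witness j=4)
  i=2: ✗ (none in [5,5])
  i=3: ✗ (none in [6,6])
  i=4: ✓ (witness j=7)
  i=5: ✗ (none in [8,8])
  i=6: ✓ (witness j=9)
  i=7: ✓ (witness j=10)
  i=8: ✓ (witness j=11)
  i=9: ✗ (none in [12,12])

0, 1, 4, 6, 7, 8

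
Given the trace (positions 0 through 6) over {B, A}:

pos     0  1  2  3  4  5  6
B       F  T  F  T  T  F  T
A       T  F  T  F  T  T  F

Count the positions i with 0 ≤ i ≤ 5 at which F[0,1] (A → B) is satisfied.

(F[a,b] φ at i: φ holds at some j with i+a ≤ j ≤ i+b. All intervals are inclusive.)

6

Evaluate at each i in [0,5]:
  i=0: ✓ (witness j=1)
  i=1: ✓ (witness j=1)
  i=2: ✓ (witness j=3)
  i=3: ✓ (witness j=3)
  i=4: ✓ (witness j=4)
  i=5: ✓ (witness j=6)
Positions where it holds: {0, 1, 2, 3, 4, 5} → 6.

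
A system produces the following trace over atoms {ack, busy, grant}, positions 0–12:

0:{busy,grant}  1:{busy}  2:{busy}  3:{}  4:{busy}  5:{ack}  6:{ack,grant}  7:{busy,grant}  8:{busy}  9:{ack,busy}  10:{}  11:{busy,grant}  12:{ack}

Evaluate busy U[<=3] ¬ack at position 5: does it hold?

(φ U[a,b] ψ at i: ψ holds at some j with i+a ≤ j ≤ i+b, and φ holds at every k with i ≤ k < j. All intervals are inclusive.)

Need some j in [5,8] with ¬ack, and busy at every k in [5,j-1].
  j=5: ¬ack false.
  j=6: ¬ack false.
  j=7: ¬ack holds, but busy fails at k=5 → not this j.
  j=8: ¬ack holds, but busy fails at k=5 → not this j.
No j in the window works → until fails.

False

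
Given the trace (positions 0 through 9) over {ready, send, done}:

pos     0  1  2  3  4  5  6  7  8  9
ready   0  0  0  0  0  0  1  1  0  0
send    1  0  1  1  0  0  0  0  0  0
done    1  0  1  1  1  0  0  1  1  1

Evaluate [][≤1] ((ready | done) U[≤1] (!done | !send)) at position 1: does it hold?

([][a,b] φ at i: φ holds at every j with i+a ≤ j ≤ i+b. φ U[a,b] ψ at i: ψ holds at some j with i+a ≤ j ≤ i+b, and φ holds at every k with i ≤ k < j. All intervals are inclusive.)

Check ((ready | done) U[≤1] (!done | !send)) at every j in [1,2]:
  j=1: holds
  j=2: fails
Fails at j=2 → formula fails.

Does not hold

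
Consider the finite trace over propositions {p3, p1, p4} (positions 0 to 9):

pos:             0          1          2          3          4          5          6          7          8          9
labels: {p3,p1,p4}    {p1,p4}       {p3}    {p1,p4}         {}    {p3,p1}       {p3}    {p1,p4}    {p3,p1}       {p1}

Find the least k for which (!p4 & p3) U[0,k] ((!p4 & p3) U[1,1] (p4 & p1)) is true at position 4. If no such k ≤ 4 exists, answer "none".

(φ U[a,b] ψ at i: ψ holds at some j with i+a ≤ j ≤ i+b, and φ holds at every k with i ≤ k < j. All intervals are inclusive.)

none

Need earliest j ≥ 4 with ((!p4 & p3) U[1,1] (p4 & p1)), and (!p4 & p3) at every k in [4,j-1].
  j=4: rhs fails.
  j=5: rhs fails.
  j=6: rhs holds but lhs fails at k=4.
  j=7: rhs fails.
  j=8: rhs fails.
No witness within the range → none.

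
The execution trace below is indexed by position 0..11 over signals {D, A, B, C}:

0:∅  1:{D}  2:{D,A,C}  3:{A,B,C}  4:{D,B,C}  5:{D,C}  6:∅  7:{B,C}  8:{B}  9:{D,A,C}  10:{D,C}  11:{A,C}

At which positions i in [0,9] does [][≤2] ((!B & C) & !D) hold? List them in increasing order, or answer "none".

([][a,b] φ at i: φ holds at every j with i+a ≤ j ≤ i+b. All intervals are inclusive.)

none

Evaluate at each i in [0,9]:
  i=0: ✗ (fails at j=0)
  i=1: ✗ (fails at j=1)
  i=2: ✗ (fails at j=2)
  i=3: ✗ (fails at j=3)
  i=4: ✗ (fails at j=4)
  i=5: ✗ (fails at j=5)
  i=6: ✗ (fails at j=6)
  i=7: ✗ (fails at j=7)
  i=8: ✗ (fails at j=8)
  i=9: ✗ (fails at j=9)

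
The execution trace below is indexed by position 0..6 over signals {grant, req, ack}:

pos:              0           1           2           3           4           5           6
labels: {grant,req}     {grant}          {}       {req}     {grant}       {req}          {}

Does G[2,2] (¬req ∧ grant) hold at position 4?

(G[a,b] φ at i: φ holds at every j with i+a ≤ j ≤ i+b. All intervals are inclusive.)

Check (¬req ∧ grant) at every j in [6,6]:
  j=6: false
Fails at j=6 → formula fails.

Does not hold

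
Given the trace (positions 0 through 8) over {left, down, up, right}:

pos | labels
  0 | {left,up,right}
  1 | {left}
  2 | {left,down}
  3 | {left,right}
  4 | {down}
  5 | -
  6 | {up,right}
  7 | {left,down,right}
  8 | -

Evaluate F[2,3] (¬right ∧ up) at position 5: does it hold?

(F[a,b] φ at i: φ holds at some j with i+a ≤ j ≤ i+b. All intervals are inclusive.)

False

Check (¬right ∧ up) at each j in [7,8]:
  j=7: false
  j=8: false
No position in the window satisfies it → formula fails.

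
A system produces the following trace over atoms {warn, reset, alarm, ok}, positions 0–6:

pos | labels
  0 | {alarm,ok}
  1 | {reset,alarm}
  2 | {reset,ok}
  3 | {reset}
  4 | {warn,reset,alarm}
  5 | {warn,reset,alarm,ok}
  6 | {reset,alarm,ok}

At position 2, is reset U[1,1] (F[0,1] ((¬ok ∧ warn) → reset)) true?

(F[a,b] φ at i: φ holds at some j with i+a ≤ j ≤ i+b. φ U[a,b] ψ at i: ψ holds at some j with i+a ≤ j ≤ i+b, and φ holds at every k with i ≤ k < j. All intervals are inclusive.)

Need some j in [3,3] with F[0,1] ((¬ok ∧ warn) → reset), and reset at every k in [2,j-1].
  j=3: F[0,1] ((¬ok ∧ warn) → reset) holds; reset holds at every k in [2,2] → satisfied.

Holds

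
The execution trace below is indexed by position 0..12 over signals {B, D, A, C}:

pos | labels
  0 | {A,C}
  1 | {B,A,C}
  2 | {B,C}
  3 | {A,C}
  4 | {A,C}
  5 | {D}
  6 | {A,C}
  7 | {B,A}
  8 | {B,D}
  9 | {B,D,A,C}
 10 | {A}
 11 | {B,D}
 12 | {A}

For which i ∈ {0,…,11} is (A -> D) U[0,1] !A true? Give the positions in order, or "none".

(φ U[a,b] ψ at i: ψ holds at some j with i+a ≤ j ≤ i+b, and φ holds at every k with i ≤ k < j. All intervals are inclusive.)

2, 5, 8, 11

Evaluate at each i in [0,11]:
  i=0: ✗ (no rhs in [0,1])
  i=1: ✗ (lhs fails at k=1 before rhs at j=2)
  i=2: ✓ (rhs at j=2)
  i=3: ✗ (no rhs in [3,4])
  i=4: ✗ (lhs fails at k=4 before rhs at j=5)
  i=5: ✓ (rhs at j=5)
  i=6: ✗ (no rhs in [6,7])
  i=7: ✗ (lhs fails at k=7 before rhs at j=8)
  i=8: ✓ (rhs at j=8)
  i=9: ✗ (no rhs in [9,10])
  i=10: ✗ (lhs fails at k=10 before rhs at j=11)
  i=11: ✓ (rhs at j=11)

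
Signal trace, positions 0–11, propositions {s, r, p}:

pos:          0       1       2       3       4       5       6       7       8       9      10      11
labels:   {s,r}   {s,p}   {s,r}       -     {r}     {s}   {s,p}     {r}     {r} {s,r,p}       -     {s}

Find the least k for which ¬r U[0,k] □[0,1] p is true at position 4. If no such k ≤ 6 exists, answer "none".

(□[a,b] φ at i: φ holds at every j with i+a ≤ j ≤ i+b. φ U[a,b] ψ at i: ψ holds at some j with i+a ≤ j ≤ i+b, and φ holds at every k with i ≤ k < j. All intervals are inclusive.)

none

Need earliest j ≥ 4 with □[0,1] p, and ¬r at every k in [4,j-1].
  j=4: rhs fails.
  j=5: rhs fails.
  j=6: rhs fails.
  j=7: rhs fails.
  j=8: rhs fails.
  j=9: rhs fails.
  j=10: rhs fails.
No witness within the range → none.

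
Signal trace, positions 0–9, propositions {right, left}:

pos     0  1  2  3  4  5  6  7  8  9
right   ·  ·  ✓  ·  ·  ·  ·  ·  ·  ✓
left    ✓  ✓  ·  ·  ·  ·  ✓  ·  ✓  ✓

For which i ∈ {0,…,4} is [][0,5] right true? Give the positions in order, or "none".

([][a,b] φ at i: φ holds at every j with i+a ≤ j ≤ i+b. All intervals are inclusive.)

none

Evaluate at each i in [0,4]:
  i=0: ✗ (fails at j=0)
  i=1: ✗ (fails at j=1)
  i=2: ✗ (fails at j=3)
  i=3: ✗ (fails at j=3)
  i=4: ✗ (fails at j=4)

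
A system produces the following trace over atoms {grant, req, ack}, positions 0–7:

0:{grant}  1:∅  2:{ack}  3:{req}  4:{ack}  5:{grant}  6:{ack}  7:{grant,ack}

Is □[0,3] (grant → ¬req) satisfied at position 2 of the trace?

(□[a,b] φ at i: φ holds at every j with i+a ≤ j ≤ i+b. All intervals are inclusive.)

Holds

Check (grant → ¬req) at every j in [2,5]:
  j=2: antecedent false → ✓
  j=3: antecedent false → ✓
  j=4: antecedent false → ✓
  j=5: antecedent true; consequent true → ✓
All positions satisfy it → formula holds.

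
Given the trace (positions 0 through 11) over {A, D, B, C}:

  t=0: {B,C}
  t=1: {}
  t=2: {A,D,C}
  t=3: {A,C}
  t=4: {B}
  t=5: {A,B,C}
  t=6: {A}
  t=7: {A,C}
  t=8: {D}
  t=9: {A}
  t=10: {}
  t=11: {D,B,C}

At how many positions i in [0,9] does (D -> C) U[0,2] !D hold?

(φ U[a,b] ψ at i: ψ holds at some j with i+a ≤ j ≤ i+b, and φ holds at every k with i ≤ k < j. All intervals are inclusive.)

9

Evaluate at each i in [0,9]:
  i=0: ✓ (rhs at j=0)
  i=1: ✓ (rhs at j=1)
  i=2: ✓ (rhs at j=3; lhs holds on [2,2])
  i=3: ✓ (rhs at j=3)
  i=4: ✓ (rhs at j=4)
  i=5: ✓ (rhs at j=5)
  i=6: ✓ (rhs at j=6)
  i=7: ✓ (rhs at j=7)
  i=8: ✗ (lhs fails at k=8 before rhs at j=9)
  i=9: ✓ (rhs at j=9)
Positions where it holds: {0, 1, 2, 3, 4, 5, 6, 7, 9} → 9.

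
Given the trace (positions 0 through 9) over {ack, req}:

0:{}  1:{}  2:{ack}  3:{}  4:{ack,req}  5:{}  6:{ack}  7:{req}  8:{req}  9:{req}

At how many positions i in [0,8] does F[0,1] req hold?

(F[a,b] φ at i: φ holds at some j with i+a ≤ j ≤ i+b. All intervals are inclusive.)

5

Evaluate at each i in [0,8]:
  i=0: ✗ (none in [0,1])
  i=1: ✗ (none in [1,2])
  i=2: ✗ (none in [2,3])
  i=3: ✓ (witness j=4)
  i=4: ✓ (witness j=4)
  i=5: ✗ (none in [5,6])
  i=6: ✓ (witness j=7)
  i=7: ✓ (witness j=7)
  i=8: ✓ (witness j=8)
Positions where it holds: {3, 4, 6, 7, 8} → 5.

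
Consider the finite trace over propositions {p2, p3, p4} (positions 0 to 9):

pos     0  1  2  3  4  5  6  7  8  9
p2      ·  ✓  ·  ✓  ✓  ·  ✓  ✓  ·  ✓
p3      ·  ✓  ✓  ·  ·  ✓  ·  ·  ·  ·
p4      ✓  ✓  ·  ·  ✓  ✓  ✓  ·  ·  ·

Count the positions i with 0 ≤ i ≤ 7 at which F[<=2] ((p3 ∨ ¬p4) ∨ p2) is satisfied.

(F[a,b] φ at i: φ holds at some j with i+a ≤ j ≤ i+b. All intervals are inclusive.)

8

Evaluate at each i in [0,7]:
  i=0: ✓ (witness j=1)
  i=1: ✓ (witness j=1)
  i=2: ✓ (witness j=2)
  i=3: ✓ (witness j=3)
  i=4: ✓ (witness j=4)
  i=5: ✓ (witness j=5)
  i=6: ✓ (witness j=6)
  i=7: ✓ (witness j=7)
Positions where it holds: {0, 1, 2, 3, 4, 5, 6, 7} → 8.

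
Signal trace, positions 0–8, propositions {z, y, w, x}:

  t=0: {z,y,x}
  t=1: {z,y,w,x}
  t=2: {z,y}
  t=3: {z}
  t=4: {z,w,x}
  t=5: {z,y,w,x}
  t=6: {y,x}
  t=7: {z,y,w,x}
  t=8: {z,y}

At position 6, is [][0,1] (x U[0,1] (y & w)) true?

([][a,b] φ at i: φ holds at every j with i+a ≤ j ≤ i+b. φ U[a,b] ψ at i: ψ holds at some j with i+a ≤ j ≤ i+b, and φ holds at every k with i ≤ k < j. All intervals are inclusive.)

True

Check (x U[0,1] (y & w)) at every j in [6,7]:
  j=6: holds
  j=7: holds
All positions satisfy it → formula holds.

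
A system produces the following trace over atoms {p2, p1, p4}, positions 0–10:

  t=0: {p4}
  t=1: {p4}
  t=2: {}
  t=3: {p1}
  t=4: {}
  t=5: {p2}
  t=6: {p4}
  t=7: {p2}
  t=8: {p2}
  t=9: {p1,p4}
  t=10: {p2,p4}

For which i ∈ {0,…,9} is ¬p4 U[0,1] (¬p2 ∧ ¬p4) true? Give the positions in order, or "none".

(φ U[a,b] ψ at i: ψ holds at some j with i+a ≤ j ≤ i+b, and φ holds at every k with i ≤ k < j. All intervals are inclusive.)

2, 3, 4

Evaluate at each i in [0,9]:
  i=0: ✗ (no rhs in [0,1])
  i=1: ✗ (lhs fails at k=1 before rhs at j=2)
  i=2: ✓ (rhs at j=2)
  i=3: ✓ (rhs at j=3)
  i=4: ✓ (rhs at j=4)
  i=5: ✗ (no rhs in [5,6])
  i=6: ✗ (no rhs in [6,7])
  i=7: ✗ (no rhs in [7,8])
  i=8: ✗ (no rhs in [8,9])
  i=9: ✗ (no rhs in [9,10])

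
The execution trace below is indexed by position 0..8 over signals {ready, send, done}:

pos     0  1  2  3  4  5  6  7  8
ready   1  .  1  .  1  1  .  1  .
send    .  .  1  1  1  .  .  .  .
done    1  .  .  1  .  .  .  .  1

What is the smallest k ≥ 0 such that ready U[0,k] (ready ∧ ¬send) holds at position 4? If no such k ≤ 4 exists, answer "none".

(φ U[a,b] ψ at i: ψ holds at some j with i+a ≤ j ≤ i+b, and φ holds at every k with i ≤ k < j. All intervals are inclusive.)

Need earliest j ≥ 4 with (ready ∧ ¬send), and ready at every k in [4,j-1].
  j=4: rhs fails.
  j=5: rhs holds; lhs holds on [4,4]. k = 1.

1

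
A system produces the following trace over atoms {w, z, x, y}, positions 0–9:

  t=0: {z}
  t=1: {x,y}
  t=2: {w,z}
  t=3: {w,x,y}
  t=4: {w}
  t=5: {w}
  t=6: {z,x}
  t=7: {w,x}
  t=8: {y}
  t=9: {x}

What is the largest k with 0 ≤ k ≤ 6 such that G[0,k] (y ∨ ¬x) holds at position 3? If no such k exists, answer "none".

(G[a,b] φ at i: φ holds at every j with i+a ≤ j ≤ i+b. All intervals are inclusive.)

2

(y ∨ ¬x) must hold from j=3 onward; find where it first fails.
  j=3: holds
  j=4: holds
  j=5: holds
  j=6: fails
Holds on [3,5], so largest k = 2.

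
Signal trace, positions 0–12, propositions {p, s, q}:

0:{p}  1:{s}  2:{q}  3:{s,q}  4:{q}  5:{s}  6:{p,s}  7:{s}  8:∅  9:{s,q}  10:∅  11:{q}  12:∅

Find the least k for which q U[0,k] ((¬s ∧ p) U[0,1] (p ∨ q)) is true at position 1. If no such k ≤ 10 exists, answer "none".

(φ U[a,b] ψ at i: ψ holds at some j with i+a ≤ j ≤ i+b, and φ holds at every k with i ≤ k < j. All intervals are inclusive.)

none

Need earliest j ≥ 1 with ((¬s ∧ p) U[0,1] (p ∨ q)), and q at every k in [1,j-1].
  j=1: rhs fails.
  j=2: rhs holds but lhs fails at k=1.
  j=3: rhs holds but lhs fails at k=1.
  j=4: rhs holds but lhs fails at k=1.
  j=5: rhs fails.
  j=6: rhs holds but lhs fails at k=1.
  j=7: rhs fails.
  j=8: rhs fails.
  j=9: rhs holds but lhs fails at k=1.
  j=10: rhs fails.
  j=11: rhs holds but lhs fails at k=1.
No witness within the range → none.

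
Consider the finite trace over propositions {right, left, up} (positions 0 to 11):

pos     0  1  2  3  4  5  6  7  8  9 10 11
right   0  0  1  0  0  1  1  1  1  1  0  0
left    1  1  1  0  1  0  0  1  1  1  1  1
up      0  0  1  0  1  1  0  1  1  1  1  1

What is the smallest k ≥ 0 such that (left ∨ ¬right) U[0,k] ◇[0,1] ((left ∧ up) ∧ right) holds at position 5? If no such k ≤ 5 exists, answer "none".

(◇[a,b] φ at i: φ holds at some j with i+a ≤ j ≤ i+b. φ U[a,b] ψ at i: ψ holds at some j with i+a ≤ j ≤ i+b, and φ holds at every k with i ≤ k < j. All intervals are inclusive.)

Need earliest j ≥ 5 with ◇[0,1] ((left ∧ up) ∧ right), and (left ∨ ¬right) at every k in [5,j-1].
  j=5: rhs fails.
  j=6: rhs holds but lhs fails at k=5.
  j=7: rhs holds but lhs fails at k=5.
  j=8: rhs holds but lhs fails at k=5.
  j=9: rhs holds but lhs fails at k=5.
  j=10: rhs fails.
No witness within the range → none.

none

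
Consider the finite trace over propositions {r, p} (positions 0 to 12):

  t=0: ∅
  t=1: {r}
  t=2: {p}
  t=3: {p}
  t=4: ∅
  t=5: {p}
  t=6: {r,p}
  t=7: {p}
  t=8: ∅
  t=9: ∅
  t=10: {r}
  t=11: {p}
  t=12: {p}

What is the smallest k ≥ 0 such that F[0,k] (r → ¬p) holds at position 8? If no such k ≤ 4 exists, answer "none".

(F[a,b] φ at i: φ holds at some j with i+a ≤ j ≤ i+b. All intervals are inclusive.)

0

Scan j = 8,9,… for (r → ¬p):
  j=8: holds
First hit at j=8, so smallest k = 8-8 = 0.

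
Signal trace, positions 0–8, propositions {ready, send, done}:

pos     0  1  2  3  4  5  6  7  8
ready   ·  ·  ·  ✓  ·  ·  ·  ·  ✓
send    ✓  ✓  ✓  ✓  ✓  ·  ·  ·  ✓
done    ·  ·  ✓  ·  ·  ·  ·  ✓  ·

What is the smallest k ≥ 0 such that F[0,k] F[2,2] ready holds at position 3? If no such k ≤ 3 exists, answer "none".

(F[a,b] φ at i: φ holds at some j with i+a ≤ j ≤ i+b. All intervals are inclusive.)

Scan j = 3,4,… for F[2,2] ready:
  j=3: fails
  j=4: fails
  j=5: fails
  j=6: holds
First hit at j=6, so smallest k = 6-3 = 3.

3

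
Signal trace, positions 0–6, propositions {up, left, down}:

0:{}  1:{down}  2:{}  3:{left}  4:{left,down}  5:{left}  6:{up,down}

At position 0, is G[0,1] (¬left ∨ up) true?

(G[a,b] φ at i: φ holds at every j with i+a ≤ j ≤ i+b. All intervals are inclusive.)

Check (¬left ∨ up) at every j in [0,1]:
  j=0: true
  j=1: true
All positions satisfy it → formula holds.

Holds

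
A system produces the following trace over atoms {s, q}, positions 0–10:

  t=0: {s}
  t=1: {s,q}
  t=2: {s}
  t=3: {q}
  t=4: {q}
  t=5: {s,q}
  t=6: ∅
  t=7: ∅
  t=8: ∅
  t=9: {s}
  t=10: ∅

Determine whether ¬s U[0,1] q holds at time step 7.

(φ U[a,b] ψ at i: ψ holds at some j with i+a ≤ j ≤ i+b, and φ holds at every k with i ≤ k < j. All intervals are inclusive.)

No

Need some j in [7,8] with q, and ¬s at every k in [7,j-1].
  j=7: q false.
  j=8: q false.
No j in the window works → until fails.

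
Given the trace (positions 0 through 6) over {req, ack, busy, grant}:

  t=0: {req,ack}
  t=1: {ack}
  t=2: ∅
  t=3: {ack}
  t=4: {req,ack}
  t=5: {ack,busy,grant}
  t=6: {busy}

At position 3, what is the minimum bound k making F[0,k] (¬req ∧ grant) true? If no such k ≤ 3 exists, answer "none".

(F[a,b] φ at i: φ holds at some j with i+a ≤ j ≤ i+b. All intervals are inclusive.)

2

Scan j = 3,4,… for (¬req ∧ grant):
  j=3: fails
  j=4: fails
  j=5: holds
First hit at j=5, so smallest k = 5-3 = 2.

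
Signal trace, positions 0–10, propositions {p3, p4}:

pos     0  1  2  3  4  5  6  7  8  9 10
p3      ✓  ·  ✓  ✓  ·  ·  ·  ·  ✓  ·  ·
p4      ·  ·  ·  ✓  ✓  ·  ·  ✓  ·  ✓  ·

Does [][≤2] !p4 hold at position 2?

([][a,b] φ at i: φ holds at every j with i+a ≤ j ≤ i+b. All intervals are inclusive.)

False

Check !p4 at every j in [2,4]:
  j=2: true
  j=3: false
  j=4: false
Fails at j=3 → formula fails.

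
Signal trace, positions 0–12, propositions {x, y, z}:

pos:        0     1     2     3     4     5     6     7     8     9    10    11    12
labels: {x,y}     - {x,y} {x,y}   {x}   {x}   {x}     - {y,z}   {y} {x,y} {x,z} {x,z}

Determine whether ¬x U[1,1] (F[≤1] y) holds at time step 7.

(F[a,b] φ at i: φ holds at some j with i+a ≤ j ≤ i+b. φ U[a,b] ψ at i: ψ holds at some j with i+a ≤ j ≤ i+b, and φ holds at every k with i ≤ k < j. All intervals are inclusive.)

True

Need some j in [8,8] with F[≤1] y, and ¬x at every k in [7,j-1].
  j=8: F[≤1] y holds; ¬x holds at every k in [7,7] → satisfied.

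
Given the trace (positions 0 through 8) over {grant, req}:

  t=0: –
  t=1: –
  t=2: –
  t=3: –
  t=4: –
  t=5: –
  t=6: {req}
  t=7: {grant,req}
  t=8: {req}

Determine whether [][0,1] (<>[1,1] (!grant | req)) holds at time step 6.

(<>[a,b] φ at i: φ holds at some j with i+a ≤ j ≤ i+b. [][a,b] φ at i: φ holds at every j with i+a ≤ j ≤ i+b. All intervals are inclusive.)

Check <>[1,1] (!grant | req) at every j in [6,7]:
  j=6: holds (witness at 7)
  j=7: holds (witness at 8)
All positions satisfy it → formula holds.

True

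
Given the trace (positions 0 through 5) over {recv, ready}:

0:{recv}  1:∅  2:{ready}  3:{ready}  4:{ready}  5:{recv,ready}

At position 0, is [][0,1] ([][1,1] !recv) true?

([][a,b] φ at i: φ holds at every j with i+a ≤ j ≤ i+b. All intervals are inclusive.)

Check [][1,1] !recv at every j in [0,1]:
  j=0: holds on [1,1]
  j=1: holds on [2,2]
All positions satisfy it → formula holds.

Holds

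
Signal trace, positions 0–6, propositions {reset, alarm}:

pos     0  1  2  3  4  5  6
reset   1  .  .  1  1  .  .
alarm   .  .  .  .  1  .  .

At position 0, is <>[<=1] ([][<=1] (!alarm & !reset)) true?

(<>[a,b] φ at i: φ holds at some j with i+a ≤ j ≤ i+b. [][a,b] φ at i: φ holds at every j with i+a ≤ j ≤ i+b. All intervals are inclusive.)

True

Check [][<=1] (!alarm & !reset) at each j in [0,1]:
  j=0: fails at 0
  j=1: holds on [1,2]
Found at j=1 → formula holds.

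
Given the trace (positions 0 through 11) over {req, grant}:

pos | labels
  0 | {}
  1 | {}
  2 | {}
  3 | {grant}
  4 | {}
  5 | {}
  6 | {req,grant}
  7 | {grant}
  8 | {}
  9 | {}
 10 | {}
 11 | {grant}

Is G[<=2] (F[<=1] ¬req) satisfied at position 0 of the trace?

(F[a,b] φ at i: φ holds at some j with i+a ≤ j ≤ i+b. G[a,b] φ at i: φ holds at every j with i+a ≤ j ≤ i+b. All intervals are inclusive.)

Yes

Check F[<=1] ¬req at every j in [0,2]:
  j=0: holds (witness at 0)
  j=1: holds (witness at 1)
  j=2: holds (witness at 2)
All positions satisfy it → formula holds.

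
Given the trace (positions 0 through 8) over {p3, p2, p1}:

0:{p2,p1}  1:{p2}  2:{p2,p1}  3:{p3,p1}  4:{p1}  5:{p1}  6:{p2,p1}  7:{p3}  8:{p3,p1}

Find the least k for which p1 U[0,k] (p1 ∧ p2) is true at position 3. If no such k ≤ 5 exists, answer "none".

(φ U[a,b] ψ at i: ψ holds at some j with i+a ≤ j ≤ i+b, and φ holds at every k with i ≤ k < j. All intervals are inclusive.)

Need earliest j ≥ 3 with (p1 ∧ p2), and p1 at every k in [3,j-1].
  j=3: rhs fails.
  j=4: rhs fails.
  j=5: rhs fails.
  j=6: rhs holds; lhs holds on [3,5]. k = 3.

3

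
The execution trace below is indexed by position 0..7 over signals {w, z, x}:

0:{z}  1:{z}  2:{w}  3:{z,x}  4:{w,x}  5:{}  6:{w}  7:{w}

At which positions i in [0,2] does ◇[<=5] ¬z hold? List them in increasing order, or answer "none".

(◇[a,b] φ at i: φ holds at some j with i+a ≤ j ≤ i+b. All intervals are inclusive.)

Evaluate at each i in [0,2]:
  i=0: ✓ (witness j=2)
  i=1: ✓ (witness j=2)
  i=2: ✓ (witness j=2)

0, 1, 2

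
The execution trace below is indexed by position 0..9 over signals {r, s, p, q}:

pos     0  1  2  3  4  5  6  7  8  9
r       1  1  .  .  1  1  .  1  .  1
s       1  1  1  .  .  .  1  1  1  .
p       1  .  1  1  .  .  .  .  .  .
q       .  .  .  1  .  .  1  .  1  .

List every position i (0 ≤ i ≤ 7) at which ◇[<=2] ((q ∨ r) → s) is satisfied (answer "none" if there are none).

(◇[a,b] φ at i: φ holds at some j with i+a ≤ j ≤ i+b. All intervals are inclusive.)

Evaluate at each i in [0,7]:
  i=0: ✓ (witness j=0)
  i=1: ✓ (witness j=1)
  i=2: ✓ (witness j=2)
  i=3: ✗ (none in [3,5])
  i=4: ✓ (witness j=6)
  i=5: ✓ (witness j=6)
  i=6: ✓ (witness j=6)
  i=7: ✓ (witness j=7)

0, 1, 2, 4, 5, 6, 7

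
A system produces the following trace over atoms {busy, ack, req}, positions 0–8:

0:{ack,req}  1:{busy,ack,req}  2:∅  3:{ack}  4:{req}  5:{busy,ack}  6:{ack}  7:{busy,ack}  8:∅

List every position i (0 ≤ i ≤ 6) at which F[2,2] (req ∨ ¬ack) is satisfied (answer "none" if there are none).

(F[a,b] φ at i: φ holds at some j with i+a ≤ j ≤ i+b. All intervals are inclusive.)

0, 2, 6

Evaluate at each i in [0,6]:
  i=0: ✓ (witness j=2)
  i=1: ✗ (none in [3,3])
  i=2: ✓ (witness j=4)
  i=3: ✗ (none in [5,5])
  i=4: ✗ (none in [6,6])
  i=5: ✗ (none in [7,7])
  i=6: ✓ (witness j=8)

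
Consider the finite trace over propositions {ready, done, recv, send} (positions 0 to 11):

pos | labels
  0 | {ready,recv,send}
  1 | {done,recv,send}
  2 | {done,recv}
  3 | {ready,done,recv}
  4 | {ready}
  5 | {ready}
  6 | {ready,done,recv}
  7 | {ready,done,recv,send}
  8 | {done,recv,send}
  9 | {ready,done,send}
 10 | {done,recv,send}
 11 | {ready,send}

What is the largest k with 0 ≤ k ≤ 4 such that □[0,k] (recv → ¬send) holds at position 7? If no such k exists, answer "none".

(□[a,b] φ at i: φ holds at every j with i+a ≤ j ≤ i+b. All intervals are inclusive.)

none

(recv → ¬send) must hold from j=7 onward; find where it first fails.
  j=7: fails → no k works.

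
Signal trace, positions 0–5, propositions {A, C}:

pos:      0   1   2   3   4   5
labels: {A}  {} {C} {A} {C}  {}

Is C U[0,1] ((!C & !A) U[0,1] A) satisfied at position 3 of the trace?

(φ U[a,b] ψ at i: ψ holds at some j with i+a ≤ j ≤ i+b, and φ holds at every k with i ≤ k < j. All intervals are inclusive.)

Need some j in [3,4] with ((!C & !A) U[0,1] A), and C at every k in [3,j-1].
  j=3: ((!C & !A) U[0,1] A) holds; no prefix to check → satisfied.

Holds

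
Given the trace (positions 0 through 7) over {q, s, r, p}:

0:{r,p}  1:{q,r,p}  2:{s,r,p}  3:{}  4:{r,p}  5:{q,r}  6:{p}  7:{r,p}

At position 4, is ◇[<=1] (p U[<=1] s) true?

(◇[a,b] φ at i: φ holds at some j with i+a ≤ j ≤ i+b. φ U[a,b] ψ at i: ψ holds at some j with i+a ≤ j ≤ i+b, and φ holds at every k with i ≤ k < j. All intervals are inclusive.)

No

Check (p U[<=1] s) at each j in [4,5]:
  j=4: fails
  j=5: fails
No position in the window satisfies it → formula fails.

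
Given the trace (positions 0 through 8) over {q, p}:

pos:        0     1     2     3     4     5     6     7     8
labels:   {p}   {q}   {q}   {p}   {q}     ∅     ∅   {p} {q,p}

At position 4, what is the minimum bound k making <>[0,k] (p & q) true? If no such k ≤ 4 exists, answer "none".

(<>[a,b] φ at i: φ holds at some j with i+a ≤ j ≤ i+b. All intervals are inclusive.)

Scan j = 4,5,… for (p & q):
  j=4: fails
  j=5: fails
  j=6: fails
  j=7: fails
  j=8: holds
First hit at j=8, so smallest k = 8-4 = 4.

4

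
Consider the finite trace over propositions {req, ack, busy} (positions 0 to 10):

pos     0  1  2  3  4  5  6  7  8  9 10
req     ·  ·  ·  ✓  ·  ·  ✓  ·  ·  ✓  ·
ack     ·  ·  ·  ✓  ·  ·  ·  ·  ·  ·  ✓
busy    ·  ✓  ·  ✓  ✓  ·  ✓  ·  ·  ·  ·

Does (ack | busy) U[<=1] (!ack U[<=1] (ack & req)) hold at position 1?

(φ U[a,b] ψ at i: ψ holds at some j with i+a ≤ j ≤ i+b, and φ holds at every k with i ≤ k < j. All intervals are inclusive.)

Need some j in [1,2] with (!ack U[<=1] (ack & req)), and (ack | busy) at every k in [1,j-1].
  j=1: (!ack U[<=1] (ack & req)) — fails.
  j=2: (!ack U[<=1] (ack & req)) holds; (ack | busy) holds at every k in [1,1] → satisfied.

True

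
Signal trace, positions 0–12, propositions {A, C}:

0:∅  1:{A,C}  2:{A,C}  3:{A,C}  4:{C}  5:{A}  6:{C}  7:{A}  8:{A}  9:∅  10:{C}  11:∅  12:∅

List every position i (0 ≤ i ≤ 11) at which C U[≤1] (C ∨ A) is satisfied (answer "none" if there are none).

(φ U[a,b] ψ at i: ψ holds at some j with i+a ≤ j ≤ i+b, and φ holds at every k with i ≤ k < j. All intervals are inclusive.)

Evaluate at each i in [0,11]:
  i=0: ✗ (lhs fails at k=0 before rhs at j=1)
  i=1: ✓ (rhs at j=1)
  i=2: ✓ (rhs at j=2)
  i=3: ✓ (rhs at j=3)
  i=4: ✓ (rhs at j=4)
  i=5: ✓ (rhs at j=5)
  i=6: ✓ (rhs at j=6)
  i=7: ✓ (rhs at j=7)
  i=8: ✓ (rhs at j=8)
  i=9: ✗ (lhs fails at k=9 before rhs at j=10)
  i=10: ✓ (rhs at j=10)
  i=11: ✗ (no rhs in [11,12])

1, 2, 3, 4, 5, 6, 7, 8, 10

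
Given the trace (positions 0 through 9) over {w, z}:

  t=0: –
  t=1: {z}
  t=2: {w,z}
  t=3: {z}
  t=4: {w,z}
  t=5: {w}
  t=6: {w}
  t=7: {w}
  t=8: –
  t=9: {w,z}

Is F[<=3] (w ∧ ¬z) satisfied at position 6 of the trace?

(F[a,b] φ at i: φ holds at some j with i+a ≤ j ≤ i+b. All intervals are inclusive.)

True

Check (w ∧ ¬z) at each j in [6,9]:
  j=6: true
  j=7: true
  j=8: false
  j=9: false
Found at j=6 → formula holds.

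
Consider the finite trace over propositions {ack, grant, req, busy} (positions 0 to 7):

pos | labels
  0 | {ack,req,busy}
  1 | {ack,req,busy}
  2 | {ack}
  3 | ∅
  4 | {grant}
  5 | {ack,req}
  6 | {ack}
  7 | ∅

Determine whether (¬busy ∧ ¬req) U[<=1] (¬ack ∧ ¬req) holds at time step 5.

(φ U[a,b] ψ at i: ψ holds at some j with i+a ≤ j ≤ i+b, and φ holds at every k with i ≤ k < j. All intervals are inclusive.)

Need some j in [5,6] with (¬ack ∧ ¬req), and (¬busy ∧ ¬req) at every k in [5,j-1].
  j=5: (¬ack ∧ ¬req) false.
  j=6: (¬ack ∧ ¬req) false.
No j in the window works → until fails.

False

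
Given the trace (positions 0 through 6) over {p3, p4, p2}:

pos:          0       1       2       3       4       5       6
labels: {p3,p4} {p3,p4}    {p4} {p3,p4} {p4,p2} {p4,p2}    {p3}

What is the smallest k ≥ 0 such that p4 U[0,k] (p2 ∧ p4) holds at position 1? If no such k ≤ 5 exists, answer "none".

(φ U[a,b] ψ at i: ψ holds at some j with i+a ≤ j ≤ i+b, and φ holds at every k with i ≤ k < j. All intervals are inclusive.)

3

Need earliest j ≥ 1 with (p2 ∧ p4), and p4 at every k in [1,j-1].
  j=1: rhs fails.
  j=2: rhs fails.
  j=3: rhs fails.
  j=4: rhs holds; lhs holds on [1,3]. k = 3.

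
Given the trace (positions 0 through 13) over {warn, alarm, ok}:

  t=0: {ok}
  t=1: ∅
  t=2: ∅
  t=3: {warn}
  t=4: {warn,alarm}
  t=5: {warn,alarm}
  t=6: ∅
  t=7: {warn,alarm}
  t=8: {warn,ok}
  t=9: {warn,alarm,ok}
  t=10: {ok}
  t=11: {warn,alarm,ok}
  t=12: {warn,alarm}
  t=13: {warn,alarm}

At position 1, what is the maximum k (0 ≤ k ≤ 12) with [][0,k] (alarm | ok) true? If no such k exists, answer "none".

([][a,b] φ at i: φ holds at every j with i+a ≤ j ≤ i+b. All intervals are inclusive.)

none

(alarm | ok) must hold from j=1 onward; find where it first fails.
  j=1: fails → no k works.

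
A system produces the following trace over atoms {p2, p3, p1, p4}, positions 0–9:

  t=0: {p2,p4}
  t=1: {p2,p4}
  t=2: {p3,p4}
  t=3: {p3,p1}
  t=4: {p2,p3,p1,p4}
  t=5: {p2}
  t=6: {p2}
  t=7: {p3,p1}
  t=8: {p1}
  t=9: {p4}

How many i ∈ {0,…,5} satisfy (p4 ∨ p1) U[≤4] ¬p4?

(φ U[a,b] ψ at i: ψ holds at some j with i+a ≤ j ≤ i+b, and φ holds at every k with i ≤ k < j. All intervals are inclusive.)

6

Evaluate at each i in [0,5]:
  i=0: ✓ (rhs at j=3; lhs holds on [0,2])
  i=1: ✓ (rhs at j=3; lhs holds on [1,2])
  i=2: ✓ (rhs at j=3; lhs holds on [2,2])
  i=3: ✓ (rhs at j=3)
  i=4: ✓ (rhs at j=5; lhs holds on [4,4])
  i=5: ✓ (rhs at j=5)
Positions where it holds: {0, 1, 2, 3, 4, 5} → 6.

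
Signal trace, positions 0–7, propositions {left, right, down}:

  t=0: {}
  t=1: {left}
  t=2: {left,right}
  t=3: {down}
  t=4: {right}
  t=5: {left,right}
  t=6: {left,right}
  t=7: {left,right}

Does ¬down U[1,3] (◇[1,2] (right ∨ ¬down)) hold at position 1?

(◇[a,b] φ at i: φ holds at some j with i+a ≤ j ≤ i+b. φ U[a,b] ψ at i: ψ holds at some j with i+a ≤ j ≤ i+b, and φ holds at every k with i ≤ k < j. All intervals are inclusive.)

True

Need some j in [2,4] with ◇[1,2] (right ∨ ¬down), and ¬down at every k in [1,j-1].
  j=2: ◇[1,2] (right ∨ ¬down) holds; ¬down holds at every k in [1,1] → satisfied.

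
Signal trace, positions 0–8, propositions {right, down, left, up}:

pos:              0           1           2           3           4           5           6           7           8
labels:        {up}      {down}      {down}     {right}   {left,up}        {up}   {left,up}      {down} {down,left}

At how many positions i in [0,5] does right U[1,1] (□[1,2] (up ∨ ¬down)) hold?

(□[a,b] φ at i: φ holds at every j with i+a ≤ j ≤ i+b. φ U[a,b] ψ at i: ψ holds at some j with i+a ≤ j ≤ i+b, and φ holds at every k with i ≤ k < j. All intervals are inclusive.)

Evaluate at each i in [0,5]:
  i=0: ✗ (no rhs in [1,1])
  i=1: ✗ (lhs fails at k=1 before rhs at j=2)
  i=2: ✗ (lhs fails at k=2 before rhs at j=3)
  i=3: ✓ (rhs at j=4; lhs holds on [3,3])
  i=4: ✗ (no rhs in [5,5])
  i=5: ✗ (no rhs in [6,6])
Positions where it holds: {3} → 1.

1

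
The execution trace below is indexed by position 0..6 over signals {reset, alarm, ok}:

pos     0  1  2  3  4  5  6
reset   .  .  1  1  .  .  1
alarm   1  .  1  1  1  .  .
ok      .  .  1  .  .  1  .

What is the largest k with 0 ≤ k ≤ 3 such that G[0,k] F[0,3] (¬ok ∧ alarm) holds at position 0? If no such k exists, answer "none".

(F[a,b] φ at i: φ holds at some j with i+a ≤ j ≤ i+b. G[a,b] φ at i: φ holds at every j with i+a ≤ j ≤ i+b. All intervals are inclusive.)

3

F[0,3] (¬ok ∧ alarm) must hold from j=0 onward; find where it first fails.
  j=0: holds
  j=1: holds
  j=2: holds
  j=3: holds
Holds through j=3; largest k = 3.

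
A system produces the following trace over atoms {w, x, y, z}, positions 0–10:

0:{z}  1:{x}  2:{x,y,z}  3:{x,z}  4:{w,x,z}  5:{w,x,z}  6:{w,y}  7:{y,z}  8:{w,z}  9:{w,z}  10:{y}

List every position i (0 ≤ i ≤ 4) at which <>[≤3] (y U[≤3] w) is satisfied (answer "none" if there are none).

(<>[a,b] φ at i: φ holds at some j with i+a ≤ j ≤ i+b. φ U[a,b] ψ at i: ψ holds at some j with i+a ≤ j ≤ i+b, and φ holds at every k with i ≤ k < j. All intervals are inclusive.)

Evaluate at each i in [0,4]:
  i=0: ✗ (none in [0,3])
  i=1: ✓ (witness j=4)
  i=2: ✓ (witness j=4)
  i=3: ✓ (witness j=4)
  i=4: ✓ (witness j=4)

1, 2, 3, 4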